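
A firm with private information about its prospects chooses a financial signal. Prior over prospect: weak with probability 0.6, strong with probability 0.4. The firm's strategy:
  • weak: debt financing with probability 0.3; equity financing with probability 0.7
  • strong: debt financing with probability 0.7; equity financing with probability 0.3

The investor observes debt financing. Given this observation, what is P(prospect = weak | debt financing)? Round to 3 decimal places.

P(debt financing) = 0.6·0.3 + 0.4·0.7 = 0.46
P(weak | debt financing) = (0.6·0.3) / 0.46 = 0.18 / 0.46 = 0.391304

0.391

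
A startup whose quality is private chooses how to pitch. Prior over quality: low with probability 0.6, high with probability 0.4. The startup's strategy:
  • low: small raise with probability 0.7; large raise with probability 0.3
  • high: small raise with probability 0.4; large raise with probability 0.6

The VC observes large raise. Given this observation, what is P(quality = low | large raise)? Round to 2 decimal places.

P(large raise) = 0.6·0.3 + 0.4·0.6 = 0.42
P(low | large raise) = (0.6·0.3) / 0.42 = 0.18 / 0.42 = 0.428571

0.43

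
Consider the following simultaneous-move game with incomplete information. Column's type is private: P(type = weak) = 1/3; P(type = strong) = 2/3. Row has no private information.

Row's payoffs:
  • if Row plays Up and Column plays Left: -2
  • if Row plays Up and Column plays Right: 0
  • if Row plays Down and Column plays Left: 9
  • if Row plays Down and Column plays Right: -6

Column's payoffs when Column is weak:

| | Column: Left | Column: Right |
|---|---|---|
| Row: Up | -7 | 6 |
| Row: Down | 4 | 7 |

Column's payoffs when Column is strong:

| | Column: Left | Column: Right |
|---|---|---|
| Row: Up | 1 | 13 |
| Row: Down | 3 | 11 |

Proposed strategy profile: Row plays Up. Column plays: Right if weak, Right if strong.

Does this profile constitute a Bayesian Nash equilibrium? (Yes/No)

Row plays Up: E[Up] = 1/3·(0) + 2/3·(0) = 0; E[Down] = -6. Best-responding. ✓
Column (type weak), facing Up: Left gives -7, Right gives 6. Proposed Right is best. ✓
Column (type strong), facing Up: Left gives 1, Right gives 13. Proposed Right is best. ✓

Yes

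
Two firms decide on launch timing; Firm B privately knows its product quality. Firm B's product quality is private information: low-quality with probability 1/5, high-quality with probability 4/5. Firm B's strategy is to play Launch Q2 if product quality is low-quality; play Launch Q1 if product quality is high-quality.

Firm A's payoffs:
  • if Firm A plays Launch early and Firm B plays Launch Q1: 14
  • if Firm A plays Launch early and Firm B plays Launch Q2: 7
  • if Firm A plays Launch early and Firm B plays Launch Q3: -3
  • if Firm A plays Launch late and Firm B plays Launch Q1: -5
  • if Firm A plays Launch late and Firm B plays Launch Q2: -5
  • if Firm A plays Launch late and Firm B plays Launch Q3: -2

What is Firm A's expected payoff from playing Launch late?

-5

E[Launch late] = 1/5·(-5) + 4/5·(-5) = (-1) + (-4) = -5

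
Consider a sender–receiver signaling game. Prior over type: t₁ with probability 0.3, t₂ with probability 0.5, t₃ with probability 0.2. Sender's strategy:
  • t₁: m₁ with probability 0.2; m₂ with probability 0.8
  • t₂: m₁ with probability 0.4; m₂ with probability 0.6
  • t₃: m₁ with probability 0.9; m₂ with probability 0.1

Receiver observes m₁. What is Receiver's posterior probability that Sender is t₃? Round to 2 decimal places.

P(m₁) = 0.3·0.2 + 0.5·0.4 + 0.2·0.9 = 0.44
P(t₃ | m₁) = (0.2·0.9) / 0.44 = 0.18 / 0.44 = 0.409091

0.41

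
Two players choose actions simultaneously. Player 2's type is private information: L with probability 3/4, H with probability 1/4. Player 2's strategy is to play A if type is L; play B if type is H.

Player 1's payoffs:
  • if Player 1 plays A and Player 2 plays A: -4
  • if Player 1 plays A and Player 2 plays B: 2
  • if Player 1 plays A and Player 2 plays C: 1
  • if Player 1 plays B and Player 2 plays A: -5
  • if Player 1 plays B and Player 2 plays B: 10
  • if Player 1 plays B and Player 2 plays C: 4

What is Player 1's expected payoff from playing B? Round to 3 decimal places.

-1.250

Take the expectation over Player 2's type, weighting each type's action by its prior probability.
E[B] = 3/4·(-5) + 1/4·10 = (-15/4) + 5/2 = -5/4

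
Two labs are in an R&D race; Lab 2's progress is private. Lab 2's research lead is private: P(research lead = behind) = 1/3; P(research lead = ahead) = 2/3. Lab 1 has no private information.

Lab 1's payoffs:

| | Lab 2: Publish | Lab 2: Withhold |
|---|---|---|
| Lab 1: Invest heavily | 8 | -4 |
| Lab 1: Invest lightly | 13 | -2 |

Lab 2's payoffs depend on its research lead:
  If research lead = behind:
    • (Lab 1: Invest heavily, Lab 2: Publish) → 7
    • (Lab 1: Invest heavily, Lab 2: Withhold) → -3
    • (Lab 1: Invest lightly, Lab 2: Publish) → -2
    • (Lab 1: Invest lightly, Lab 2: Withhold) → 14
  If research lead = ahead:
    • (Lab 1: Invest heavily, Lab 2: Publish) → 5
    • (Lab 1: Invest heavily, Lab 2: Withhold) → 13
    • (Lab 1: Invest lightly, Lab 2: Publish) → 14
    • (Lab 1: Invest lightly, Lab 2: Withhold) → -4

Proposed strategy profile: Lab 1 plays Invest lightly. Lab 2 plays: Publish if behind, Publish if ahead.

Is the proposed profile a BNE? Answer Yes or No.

A profile is a BNE iff every type of every player is best-responding given beliefs about the other side.
Lab 1 plays Invest lightly: E[Invest lightly] = 1/3·(13) + 2/3·(13) = 13; E[Invest heavily] = 8. Best-responding. ✓
Lab 2 (research lead behind), facing Invest lightly: Publish gives -2, Withhold gives 14. Proposed Publish is not best — profitable deviation exists. ✗
Lab 2 (research lead ahead), facing Invest lightly: Publish gives 14, Withhold gives -4. Proposed Publish is best. ✓

No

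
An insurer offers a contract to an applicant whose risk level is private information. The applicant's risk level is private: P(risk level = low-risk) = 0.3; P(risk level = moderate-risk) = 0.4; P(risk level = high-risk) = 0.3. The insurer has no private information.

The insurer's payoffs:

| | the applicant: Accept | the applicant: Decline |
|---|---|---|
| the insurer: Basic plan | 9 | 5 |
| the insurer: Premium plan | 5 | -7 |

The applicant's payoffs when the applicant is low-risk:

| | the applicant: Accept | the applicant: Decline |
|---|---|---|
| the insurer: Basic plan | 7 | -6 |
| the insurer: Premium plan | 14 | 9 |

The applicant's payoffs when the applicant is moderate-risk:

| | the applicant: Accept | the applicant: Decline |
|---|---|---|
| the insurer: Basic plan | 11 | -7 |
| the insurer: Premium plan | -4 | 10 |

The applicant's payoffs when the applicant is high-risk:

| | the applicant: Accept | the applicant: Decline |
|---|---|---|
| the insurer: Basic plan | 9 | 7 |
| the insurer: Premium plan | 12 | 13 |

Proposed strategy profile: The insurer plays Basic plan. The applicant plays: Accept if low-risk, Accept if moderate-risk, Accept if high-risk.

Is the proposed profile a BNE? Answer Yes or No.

The insurer plays Basic plan: E[Basic plan] = 0.3·(9) + 0.4·(9) + 0.3·(9) = 9; E[Premium plan] = 5. Best-responding. ✓
The applicant (risk level low-risk), facing Basic plan: Accept gives 7, Decline gives -6. Proposed Accept is best. ✓
The applicant (risk level moderate-risk), facing Basic plan: Accept gives 11, Decline gives -7. Proposed Accept is best. ✓
The applicant (risk level high-risk), facing Basic plan: Accept gives 9, Decline gives 7. Proposed Accept is best. ✓

Yes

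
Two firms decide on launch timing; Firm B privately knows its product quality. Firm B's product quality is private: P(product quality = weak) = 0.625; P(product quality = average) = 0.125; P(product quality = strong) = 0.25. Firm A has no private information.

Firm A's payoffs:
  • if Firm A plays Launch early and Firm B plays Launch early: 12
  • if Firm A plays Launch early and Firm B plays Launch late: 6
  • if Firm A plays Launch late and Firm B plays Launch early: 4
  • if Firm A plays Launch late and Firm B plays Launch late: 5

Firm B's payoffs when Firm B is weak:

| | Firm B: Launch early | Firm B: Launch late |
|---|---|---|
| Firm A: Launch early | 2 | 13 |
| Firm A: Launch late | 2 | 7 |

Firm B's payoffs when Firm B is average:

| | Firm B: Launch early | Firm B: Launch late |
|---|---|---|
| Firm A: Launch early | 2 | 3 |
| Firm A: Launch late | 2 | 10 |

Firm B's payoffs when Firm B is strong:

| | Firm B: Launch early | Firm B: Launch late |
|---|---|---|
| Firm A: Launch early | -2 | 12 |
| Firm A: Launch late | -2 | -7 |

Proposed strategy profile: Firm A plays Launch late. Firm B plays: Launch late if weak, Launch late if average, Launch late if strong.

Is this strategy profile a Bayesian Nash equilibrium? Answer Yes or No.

No

Firm A plays Launch late: E[Launch late] = 0.625·(5) + 0.125·(5) + 0.25·(5) = 5; E[Launch early] = 6. Not best-responding. ✗
Firm B (product quality weak), facing Launch late: Launch early gives 2, Launch late gives 7. Proposed Launch late is best. ✓
Firm B (product quality average), facing Launch late: Launch early gives 2, Launch late gives 10. Proposed Launch late is best. ✓
Firm B (product quality strong), facing Launch late: Launch early gives -2, Launch late gives -7. Proposed Launch late is not best — profitable deviation exists. ✗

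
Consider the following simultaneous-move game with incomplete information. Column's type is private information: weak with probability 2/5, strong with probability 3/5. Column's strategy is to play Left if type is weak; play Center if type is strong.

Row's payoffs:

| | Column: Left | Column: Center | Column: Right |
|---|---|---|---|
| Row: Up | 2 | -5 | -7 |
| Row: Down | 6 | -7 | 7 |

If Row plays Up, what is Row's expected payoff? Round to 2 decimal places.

-2.20

Take the expectation over Column's type, weighting each type's action by its prior probability.
E[Up] = 2/5·2 + 3/5·(-5) = 4/5 + (-3) = -11/5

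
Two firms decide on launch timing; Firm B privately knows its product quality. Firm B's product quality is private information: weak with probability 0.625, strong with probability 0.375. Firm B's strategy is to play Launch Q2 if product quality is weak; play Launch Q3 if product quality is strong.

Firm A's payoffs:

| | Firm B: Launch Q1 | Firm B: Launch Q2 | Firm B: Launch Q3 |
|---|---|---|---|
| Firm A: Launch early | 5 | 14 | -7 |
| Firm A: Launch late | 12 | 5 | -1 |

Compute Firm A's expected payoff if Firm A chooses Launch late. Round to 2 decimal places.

2.75

Take the expectation over Firm B's product quality, weighting each type's action by its prior probability.
E[Launch late] = 0.625·5 + 0.375·(-1) = 3.125 + (-0.375) = 2.75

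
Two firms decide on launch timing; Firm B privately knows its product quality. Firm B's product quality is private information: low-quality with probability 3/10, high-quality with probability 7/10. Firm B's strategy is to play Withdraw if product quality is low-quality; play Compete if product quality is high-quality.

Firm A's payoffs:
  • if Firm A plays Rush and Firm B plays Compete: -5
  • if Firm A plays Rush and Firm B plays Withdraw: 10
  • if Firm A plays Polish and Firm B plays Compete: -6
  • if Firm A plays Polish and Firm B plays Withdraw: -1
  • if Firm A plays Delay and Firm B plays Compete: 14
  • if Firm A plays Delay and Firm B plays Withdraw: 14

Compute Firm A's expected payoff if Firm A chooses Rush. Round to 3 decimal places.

-0.500

Take the expectation over Firm B's product quality, weighting each type's action by its prior probability.
E[Rush] = 3/10·10 + 7/10·(-5) = 3 + (-7/2) = -1/2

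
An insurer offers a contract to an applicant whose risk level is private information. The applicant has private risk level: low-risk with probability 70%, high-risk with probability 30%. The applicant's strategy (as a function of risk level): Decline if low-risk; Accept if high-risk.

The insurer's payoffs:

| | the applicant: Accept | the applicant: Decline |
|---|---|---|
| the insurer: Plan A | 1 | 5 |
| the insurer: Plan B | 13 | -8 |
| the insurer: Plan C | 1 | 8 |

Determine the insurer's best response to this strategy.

Compute the insurer's expected payoff for each action, taking the expectation over the applicant's type.
E[Plan A] = 0.7·(5) + 0.3·(1) = 3.8
E[Plan B] = 0.7·(-8) + 0.3·(13) = -1.7
E[Plan C] = 0.7·(8) + 0.3·(1) = 5.9
Best response: Plan C (5.9 is the largest).

Plan C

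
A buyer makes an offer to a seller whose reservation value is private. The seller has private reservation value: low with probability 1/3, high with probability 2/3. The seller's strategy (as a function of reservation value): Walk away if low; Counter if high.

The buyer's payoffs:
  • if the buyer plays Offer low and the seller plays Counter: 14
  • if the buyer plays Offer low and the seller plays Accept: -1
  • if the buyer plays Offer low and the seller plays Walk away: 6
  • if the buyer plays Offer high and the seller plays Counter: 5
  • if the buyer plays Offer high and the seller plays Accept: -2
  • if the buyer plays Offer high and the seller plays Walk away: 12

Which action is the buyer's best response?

Offer low

E[Offer low] = 1/3·(6) + 2/3·(14) = 34/3
E[Offer high] = 1/3·(12) + 2/3·(5) = 22/3
Best response: Offer low (34/3 is the largest).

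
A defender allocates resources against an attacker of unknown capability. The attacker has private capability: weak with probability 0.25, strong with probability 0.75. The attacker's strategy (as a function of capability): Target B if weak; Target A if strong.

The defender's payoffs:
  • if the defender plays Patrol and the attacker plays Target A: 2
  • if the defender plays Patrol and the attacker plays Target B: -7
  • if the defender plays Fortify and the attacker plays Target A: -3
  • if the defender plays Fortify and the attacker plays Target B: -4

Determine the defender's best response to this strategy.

Patrol

Compute the defender's expected payoff for each action, taking the expectation over the attacker's type.
E[Patrol] = 0.25·(-7) + 0.75·(2) = -0.25
E[Fortify] = 0.25·(-4) + 0.75·(-3) = -3.25
Best response: Patrol (-0.25 is the largest).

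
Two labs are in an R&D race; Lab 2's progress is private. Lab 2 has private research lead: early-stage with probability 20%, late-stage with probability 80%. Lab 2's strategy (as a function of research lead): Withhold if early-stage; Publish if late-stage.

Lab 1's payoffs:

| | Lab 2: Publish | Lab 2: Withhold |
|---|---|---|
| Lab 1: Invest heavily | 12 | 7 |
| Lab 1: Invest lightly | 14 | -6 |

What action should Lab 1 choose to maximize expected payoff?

E[Invest heavily] = 0.2·(7) + 0.8·(12) = 11
E[Invest lightly] = 0.2·(-6) + 0.8·(14) = 10
Best response: Invest heavily (11 is the largest).

Invest heavily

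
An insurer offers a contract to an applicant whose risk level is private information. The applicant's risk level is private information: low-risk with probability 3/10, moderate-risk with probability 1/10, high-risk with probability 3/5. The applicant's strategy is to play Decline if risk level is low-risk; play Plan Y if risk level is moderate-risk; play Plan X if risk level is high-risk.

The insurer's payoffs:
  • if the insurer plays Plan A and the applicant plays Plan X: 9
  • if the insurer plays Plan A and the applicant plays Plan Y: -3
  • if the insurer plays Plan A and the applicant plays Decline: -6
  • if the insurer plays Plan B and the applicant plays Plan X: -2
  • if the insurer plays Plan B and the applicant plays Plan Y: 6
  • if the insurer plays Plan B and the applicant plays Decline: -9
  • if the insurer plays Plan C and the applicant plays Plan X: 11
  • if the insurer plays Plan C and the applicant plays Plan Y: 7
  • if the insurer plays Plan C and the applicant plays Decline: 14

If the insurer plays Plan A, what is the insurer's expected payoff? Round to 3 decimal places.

E[Plan A] = 3/10·(-6) + 1/10·(-3) + 3/5·9 = (-9/5) + (-3/10) + 27/5 = 33/10

3.300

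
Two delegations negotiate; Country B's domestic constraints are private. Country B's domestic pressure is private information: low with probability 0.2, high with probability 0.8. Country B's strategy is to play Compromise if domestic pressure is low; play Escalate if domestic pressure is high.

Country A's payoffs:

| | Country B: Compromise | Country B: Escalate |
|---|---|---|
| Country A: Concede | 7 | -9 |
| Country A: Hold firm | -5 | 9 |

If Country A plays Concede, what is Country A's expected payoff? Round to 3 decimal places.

-5.800

Take the expectation over Country B's domestic pressure, weighting each type's action by its prior probability.
E[Concede] = 0.2·7 + 0.8·(-9) = 1.4 + (-7.2) = -5.8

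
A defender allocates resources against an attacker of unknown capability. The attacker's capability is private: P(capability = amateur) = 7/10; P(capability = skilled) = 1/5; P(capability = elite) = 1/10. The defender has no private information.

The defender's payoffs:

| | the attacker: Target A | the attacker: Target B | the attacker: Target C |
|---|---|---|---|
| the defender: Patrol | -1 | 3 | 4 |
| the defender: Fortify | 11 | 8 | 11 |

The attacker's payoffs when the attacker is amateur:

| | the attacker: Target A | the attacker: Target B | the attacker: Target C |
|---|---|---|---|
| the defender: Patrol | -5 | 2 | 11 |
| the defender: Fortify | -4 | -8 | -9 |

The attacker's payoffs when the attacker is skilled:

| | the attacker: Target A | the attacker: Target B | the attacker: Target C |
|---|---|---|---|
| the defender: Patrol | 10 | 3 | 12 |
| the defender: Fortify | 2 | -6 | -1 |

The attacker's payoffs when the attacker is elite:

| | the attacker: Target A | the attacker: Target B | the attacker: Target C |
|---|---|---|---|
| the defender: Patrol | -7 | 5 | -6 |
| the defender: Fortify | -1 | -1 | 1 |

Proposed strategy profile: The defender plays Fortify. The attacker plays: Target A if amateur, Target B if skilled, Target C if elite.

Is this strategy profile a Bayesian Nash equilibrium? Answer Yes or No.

The defender plays Fortify: E[Fortify] = 7/10·(11) + 1/5·(8) + 1/10·(11) = 52/5; E[Patrol] = 3/10. Best-responding. ✓
The attacker (capability amateur), facing Fortify: Target A gives -4, Target B gives -8, Target C gives -9. Proposed Target A is best. ✓
The attacker (capability skilled), facing Fortify: Target A gives 2, Target B gives -6, Target C gives -1. Proposed Target B is not best — profitable deviation exists. ✗
The attacker (capability elite), facing Fortify: Target A gives -1, Target B gives -1, Target C gives 1. Proposed Target C is best. ✓

No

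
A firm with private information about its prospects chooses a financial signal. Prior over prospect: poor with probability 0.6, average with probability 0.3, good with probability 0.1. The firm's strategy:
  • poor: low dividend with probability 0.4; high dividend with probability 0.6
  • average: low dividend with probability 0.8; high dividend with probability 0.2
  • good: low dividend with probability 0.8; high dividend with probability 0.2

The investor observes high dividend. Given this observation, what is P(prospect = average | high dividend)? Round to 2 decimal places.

P(high dividend) = 0.6·0.6 + 0.3·0.2 + 0.1·0.2 = 0.44
P(average | high dividend) = (0.3·0.2) / 0.44 = 0.06 / 0.44 = 0.136364

0.14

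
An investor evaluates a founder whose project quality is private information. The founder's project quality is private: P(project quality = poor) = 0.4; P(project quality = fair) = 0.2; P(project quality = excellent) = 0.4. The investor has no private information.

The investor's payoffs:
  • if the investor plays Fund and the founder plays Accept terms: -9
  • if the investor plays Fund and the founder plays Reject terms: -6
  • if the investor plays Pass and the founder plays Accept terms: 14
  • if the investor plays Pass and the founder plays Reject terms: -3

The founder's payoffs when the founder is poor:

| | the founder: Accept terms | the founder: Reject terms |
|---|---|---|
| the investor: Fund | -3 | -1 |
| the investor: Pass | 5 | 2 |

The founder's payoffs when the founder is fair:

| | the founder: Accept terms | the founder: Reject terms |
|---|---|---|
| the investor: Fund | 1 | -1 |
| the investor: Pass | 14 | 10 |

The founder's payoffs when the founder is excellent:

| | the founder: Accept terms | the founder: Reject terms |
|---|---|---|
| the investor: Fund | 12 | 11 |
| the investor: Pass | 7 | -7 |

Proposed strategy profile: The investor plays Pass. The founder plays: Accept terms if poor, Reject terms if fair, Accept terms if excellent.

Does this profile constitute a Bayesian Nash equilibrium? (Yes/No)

The investor plays Pass: E[Pass] = 0.4·(14) + 0.2·(-3) + 0.4·(14) = 10.6; E[Fund] = -8.4. Best-responding. ✓
The founder (project quality poor), facing Pass: Accept terms gives 5, Reject terms gives 2. Proposed Accept terms is best. ✓
The founder (project quality fair), facing Pass: Accept terms gives 14, Reject terms gives 10. Proposed Reject terms is not best — profitable deviation exists. ✗
The founder (project quality excellent), facing Pass: Accept terms gives 7, Reject terms gives -7. Proposed Accept terms is best. ✓

No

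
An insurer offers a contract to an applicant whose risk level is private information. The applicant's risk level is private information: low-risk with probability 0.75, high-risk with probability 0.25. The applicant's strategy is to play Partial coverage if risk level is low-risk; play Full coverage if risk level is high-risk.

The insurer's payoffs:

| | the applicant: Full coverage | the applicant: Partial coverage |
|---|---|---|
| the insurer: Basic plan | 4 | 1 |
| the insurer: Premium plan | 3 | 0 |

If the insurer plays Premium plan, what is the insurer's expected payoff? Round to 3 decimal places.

0.750

E[Premium plan] = 0.75·0 + 0.25·3 = 0 + 0.75 = 0.75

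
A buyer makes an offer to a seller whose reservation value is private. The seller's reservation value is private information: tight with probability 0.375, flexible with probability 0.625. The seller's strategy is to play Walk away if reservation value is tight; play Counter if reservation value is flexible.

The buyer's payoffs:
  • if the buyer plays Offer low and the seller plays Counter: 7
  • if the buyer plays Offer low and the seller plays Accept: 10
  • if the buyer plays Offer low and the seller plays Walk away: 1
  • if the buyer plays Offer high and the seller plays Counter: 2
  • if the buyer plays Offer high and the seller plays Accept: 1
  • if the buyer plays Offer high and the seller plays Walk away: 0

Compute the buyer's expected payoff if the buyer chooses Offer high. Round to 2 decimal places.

E[Offer high] = 0.375·0 + 0.625·2 = 0 + 1.25 = 1.25

1.25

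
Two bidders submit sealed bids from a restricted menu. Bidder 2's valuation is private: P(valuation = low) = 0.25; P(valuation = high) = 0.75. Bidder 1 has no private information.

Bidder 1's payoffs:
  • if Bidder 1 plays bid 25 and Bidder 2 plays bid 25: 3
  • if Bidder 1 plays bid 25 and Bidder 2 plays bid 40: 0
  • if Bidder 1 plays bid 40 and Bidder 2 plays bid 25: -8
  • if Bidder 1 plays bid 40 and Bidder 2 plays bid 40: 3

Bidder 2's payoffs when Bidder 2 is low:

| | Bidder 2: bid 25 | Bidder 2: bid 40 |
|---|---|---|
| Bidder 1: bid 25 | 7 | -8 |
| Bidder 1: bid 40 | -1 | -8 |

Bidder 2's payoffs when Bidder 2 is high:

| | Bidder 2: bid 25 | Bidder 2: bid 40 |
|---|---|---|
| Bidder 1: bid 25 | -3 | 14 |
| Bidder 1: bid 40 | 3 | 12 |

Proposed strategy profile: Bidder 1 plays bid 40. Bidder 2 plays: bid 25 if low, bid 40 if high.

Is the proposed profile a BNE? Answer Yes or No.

Bidder 1 plays bid 40: E[bid 40] = 0.25·(-8) + 0.75·(3) = 0.25; E[bid 25] = 0.75. Not best-responding. ✗
Bidder 2 (valuation low), facing bid 40: bid 25 gives -1, bid 40 gives -8. Proposed bid 25 is best. ✓
Bidder 2 (valuation high), facing bid 40: bid 25 gives 3, bid 40 gives 12. Proposed bid 40 is best. ✓

No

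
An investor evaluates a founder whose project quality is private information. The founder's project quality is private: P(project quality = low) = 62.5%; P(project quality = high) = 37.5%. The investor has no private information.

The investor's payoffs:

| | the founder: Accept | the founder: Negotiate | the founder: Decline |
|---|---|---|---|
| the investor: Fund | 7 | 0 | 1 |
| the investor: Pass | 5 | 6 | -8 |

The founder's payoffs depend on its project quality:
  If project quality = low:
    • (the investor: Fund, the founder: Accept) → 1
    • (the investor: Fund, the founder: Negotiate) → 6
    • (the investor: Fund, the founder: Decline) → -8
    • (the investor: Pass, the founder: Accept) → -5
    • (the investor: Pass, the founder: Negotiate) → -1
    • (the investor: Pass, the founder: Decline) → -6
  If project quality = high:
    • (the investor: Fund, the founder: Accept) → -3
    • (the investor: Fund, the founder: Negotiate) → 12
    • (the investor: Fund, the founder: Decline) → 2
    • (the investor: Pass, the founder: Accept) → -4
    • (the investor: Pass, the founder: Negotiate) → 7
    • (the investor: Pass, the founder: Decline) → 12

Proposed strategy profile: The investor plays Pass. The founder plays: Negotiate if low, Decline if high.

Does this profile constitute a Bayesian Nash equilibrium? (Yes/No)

Yes

A profile is a BNE iff every type of every player is best-responding given beliefs about the other side.
The investor plays Pass: E[Pass] = 0.625·(6) + 0.375·(-8) = 0.75; E[Fund] = 0.375. Best-responding. ✓
The founder (project quality low), facing Pass: Accept gives -5, Negotiate gives -1, Decline gives -6. Proposed Negotiate is best. ✓
The founder (project quality high), facing Pass: Accept gives -4, Negotiate gives 7, Decline gives 12. Proposed Decline is best. ✓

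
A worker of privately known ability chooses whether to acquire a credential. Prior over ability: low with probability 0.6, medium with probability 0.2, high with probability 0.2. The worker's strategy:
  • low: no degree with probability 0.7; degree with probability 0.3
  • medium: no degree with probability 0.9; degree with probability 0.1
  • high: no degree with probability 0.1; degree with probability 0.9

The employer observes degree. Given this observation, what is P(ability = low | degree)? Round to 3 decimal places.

P(degree) = 0.6·0.3 + 0.2·0.1 + 0.2·0.9 = 0.38
P(low | degree) = (0.6·0.3) / 0.38 = 0.18 / 0.38 = 0.473684

0.474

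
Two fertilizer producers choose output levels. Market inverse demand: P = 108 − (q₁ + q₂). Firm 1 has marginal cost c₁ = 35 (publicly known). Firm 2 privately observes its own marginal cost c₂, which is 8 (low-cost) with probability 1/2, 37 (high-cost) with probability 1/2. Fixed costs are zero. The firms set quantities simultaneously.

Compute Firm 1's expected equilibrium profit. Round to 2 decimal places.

Type-c best response for Firm 2: q₂(c) = (108 − c)/2 − q₁/2.
Firm 1 maximizes expected profit; its first-order condition is 108 − 2q₁ − E[q₂] − 35 = 0.
Substituting E[q₂] and solving: E[c₂] = 22.5, so q₁ = (108 − 2·35 + 22.5)/3 = 20.1667.
E[P] = 108 − (q₁ + E[q₂]) = 55.1667; Firm 1's expected profit = (E[P] − 35)·q₁ = (55.1667 − 35)·20.1667 = 406.694.

406.69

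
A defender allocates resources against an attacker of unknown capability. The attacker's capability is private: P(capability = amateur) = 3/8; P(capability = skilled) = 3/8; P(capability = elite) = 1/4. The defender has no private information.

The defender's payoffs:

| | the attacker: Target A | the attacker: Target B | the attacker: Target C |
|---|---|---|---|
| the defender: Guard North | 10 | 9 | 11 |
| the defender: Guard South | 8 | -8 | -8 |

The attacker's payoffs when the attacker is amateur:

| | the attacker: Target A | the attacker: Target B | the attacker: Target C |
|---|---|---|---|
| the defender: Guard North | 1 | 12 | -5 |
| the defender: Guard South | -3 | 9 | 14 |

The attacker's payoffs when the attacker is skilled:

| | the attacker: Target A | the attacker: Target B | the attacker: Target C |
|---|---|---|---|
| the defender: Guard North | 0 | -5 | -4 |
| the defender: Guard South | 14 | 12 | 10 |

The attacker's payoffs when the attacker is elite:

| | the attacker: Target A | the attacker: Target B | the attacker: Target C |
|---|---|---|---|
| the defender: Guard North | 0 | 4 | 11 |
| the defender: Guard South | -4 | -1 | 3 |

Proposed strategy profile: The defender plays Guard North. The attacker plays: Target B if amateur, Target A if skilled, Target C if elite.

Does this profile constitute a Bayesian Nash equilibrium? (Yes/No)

Yes

The defender plays Guard North: E[Guard North] = 3/8·(9) + 3/8·(10) + 1/4·(11) = 79/8; E[Guard South] = -2. Best-responding. ✓
The attacker (capability amateur), facing Guard North: Target A gives 1, Target B gives 12, Target C gives -5. Proposed Target B is best. ✓
The attacker (capability skilled), facing Guard North: Target A gives 0, Target B gives -5, Target C gives -4. Proposed Target A is best. ✓
The attacker (capability elite), facing Guard North: Target A gives 0, Target B gives 4, Target C gives 11. Proposed Target C is best. ✓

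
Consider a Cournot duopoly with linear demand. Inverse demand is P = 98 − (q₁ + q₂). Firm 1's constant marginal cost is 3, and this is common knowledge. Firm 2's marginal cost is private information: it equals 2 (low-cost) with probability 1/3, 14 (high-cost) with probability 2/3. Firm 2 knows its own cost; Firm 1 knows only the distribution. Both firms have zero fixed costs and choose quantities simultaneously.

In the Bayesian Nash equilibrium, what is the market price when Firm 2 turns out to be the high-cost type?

Type-c best response for Firm 2: q₂(c) = (98 − c)/2 − q₁/2.
Firm 1 maximizes expected profit; its first-order condition is 98 − 2q₁ − E[q₂] − 3 = 0.
Substituting E[q₂] and solving: E[c₂] = 10, so q₁ = (98 − 2·3 + 10)/3 = 34.
q₂(high-cost) = 25, so P = 98 − (34 + 25) = 39.

39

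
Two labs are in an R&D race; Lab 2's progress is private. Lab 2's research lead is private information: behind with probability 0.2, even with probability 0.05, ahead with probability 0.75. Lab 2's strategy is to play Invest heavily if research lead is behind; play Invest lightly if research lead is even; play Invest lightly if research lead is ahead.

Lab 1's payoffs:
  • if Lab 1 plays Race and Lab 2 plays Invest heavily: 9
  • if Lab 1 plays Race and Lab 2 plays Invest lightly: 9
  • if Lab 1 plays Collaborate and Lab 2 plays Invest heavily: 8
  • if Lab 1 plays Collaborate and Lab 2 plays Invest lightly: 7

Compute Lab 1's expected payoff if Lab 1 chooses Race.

E[Race] = 0.2·9 + 0.05·9 + 0.75·9 = 1.8 + 0.45 + 6.75 = 9

9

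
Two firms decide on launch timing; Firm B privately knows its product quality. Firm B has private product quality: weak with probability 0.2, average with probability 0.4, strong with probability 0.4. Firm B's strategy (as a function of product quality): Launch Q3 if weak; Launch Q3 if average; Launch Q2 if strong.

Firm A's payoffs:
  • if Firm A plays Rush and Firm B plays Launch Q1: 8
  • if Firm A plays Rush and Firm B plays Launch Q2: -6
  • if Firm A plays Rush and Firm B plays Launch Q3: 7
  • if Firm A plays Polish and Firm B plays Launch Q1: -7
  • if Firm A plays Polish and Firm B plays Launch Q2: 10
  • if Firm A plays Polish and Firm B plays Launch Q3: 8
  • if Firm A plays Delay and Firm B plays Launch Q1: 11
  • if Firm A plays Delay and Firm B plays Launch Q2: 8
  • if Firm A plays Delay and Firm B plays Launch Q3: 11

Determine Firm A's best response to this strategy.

Delay

E[Rush] = 0.2·(7) + 0.4·(7) + 0.4·(-6) = 1.8
E[Polish] = 0.2·(8) + 0.4·(8) + 0.4·(10) = 8.8
E[Delay] = 0.2·(11) + 0.4·(11) + 0.4·(8) = 9.8
Best response: Delay (9.8 is the largest).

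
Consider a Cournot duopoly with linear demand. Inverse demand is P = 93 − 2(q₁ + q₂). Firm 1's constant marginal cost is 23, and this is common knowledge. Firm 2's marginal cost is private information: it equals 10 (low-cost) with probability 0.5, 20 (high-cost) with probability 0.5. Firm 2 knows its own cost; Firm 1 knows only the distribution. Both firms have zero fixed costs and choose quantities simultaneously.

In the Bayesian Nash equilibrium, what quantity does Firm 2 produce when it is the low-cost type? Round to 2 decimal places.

15.58

Each type of Firm 2 best-responds to q₁; Firm 1 best-responds to the expected q₂ over Firm 2's types.
Firm 2 with cost c maximizes (93 − 2(q₁+q₂) − c)·q₂, giving q₂(c) = (93 − c − 2q₁)/4.
E[c₂] = 0.5·10 + 0.5·20 = 15
Firm 1's FOC against E[q₂] yields q₁ = (93 − 2·23 + E[c₂])/6 = (93 − 46 + 15)/6 = 10.3333.
q₂(low-cost) = (93 − 10 − 2·10.3333)/4 = 15.5833.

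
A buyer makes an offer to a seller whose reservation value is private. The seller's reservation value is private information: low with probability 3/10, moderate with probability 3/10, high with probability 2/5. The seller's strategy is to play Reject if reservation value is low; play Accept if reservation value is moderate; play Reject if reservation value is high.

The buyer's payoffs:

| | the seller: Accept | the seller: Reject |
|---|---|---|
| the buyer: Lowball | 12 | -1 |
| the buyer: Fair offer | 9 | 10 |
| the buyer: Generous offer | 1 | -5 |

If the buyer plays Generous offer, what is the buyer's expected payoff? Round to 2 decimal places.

-3.20

E[Generous offer] = 3/10·(-5) + 3/10·1 + 2/5·(-5) = (-3/2) + 3/10 + (-2) = -16/5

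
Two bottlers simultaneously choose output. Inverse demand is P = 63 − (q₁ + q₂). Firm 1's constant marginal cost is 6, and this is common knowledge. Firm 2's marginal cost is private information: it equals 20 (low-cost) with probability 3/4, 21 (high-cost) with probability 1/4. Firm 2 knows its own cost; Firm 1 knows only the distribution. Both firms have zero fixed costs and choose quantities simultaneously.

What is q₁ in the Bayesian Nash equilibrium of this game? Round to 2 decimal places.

23.75

Firm 2 with cost c maximizes (63 − (q₁+q₂) − c)·q₂, giving q₂(c) = (63 − c − q₁)/2.
E[c₂] = 3/4·20 + 1/4·21 = 20.25
Firm 1's FOC against E[q₂] yields q₁ = (63 − 2·6 + E[c₂])/3 = (63 − 12 + 20.25)/3 = 23.75.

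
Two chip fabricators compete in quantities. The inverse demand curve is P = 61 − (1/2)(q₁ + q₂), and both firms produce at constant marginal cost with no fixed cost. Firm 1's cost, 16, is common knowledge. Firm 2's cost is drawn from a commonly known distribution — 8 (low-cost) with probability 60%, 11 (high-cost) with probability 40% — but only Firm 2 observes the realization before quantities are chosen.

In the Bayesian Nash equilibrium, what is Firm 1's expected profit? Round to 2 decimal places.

Firm 2 with cost c maximizes (61 − (1/2)(q₁+q₂) − c)·q₂, giving q₂(c) = (61 − c − (1/2)q₁).
E[c₂] = 0.6·8 + 0.4·11 = 9.2
Firm 1's FOC against E[q₂] yields q₁ = (61 − 2·16 + E[c₂])/(3/2) = (61 − 32 + 9.2)/(3/2) = 25.4667.
E[P] = 61 − (1/2)·(q₁ + E[q₂]) = 28.7333; Firm 1's expected profit = (E[P] − 16)·q₁ = (28.7333 − 16)·25.4667 = 324.276.

324.28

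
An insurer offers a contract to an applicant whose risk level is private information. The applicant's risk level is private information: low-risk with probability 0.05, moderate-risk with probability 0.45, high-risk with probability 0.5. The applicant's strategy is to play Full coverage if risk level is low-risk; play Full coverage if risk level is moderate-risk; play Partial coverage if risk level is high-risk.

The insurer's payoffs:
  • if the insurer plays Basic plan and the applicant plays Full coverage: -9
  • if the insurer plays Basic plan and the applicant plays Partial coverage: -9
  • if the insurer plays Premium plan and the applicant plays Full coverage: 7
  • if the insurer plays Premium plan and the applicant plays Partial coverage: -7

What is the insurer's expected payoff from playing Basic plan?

Take the expectation over the applicant's risk level, weighting each type's action by its prior probability.
E[Basic plan] = 0.05·(-9) + 0.45·(-9) + 0.5·(-9) = (-0.45) + (-4.05) + (-4.5) = -9

-9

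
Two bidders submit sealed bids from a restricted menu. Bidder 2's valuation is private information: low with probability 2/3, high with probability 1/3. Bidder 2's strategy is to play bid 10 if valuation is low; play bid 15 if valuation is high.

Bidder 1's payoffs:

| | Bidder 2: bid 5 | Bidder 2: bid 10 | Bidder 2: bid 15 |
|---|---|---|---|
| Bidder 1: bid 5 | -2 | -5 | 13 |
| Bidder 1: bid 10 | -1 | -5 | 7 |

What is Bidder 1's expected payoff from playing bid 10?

Take the expectation over Bidder 2's valuation, weighting each type's action by its prior probability.
E[bid 10] = 2/3·(-5) + 1/3·7 = (-10/3) + 7/3 = -1

-1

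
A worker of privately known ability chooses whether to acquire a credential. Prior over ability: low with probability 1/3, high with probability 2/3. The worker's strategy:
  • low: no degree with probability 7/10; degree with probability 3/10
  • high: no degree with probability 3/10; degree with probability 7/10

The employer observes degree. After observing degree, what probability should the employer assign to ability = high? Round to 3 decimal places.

0.824

Apply Bayes' rule using the sender's strategy as the likelihood.
P(degree) = (1/3)·(3/10) + (2/3)·(7/10) = 17/30
P(high | degree) = ((2/3)·(7/10)) / (17/30) = (7/15) / (17/30) = 14/17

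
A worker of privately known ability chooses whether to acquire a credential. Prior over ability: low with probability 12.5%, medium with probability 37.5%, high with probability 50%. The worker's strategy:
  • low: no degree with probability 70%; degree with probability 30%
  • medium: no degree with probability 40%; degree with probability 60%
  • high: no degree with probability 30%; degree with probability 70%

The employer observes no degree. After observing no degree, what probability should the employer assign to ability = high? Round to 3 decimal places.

0.387

Apply Bayes' rule using the sender's strategy as the likelihood.
P(no degree) = 0.125·0.7 + 0.375·0.4 + 0.5·0.3 = 0.3875
P(high | no degree) = (0.5·0.3) / 0.3875 = 0.15 / 0.3875 = 0.387097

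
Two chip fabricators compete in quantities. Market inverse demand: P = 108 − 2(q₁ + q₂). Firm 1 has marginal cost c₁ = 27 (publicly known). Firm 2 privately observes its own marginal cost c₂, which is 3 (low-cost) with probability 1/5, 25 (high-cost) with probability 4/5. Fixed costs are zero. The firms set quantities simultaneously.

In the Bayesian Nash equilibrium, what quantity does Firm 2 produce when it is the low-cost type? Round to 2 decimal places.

20.03

Type-c best response for Firm 2: q₂(c) = (108 − c)/4 − q₁/2.
Firm 1 maximizes expected profit; its first-order condition is 108 − 4q₁ − 2E[q₂] − 27 = 0.
Substituting E[q₂] and solving: E[c₂] = 20.6, so q₁ = (108 − 2·27 + 20.6)/6 = 12.4333.
q₂(low-cost) = (108 − 3 − 2·12.4333)/4 = 20.0333.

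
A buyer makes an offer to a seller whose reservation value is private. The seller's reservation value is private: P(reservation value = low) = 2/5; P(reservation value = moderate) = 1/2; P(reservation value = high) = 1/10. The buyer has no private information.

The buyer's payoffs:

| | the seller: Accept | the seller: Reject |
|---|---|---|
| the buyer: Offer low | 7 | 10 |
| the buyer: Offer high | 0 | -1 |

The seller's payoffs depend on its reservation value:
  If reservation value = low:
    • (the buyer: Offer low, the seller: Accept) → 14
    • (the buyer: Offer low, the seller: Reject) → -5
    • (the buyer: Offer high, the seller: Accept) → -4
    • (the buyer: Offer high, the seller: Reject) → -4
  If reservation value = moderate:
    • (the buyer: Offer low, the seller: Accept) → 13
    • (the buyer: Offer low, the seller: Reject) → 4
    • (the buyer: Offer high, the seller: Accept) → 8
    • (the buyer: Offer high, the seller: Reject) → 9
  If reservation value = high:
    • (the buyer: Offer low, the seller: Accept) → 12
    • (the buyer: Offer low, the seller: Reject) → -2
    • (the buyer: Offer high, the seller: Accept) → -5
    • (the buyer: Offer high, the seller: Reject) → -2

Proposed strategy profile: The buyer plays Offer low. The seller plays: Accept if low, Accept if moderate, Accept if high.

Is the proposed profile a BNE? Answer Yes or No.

A profile is a BNE iff every type of every player is best-responding given beliefs about the other side.
The buyer plays Offer low: E[Offer low] = 2/5·(7) + 1/2·(7) + 1/10·(7) = 7; E[Offer high] = 0. Best-responding. ✓
The seller (reservation value low), facing Offer low: Accept gives 14, Reject gives -5. Proposed Accept is best. ✓
The seller (reservation value moderate), facing Offer low: Accept gives 13, Reject gives 4. Proposed Accept is best. ✓
The seller (reservation value high), facing Offer low: Accept gives 12, Reject gives -2. Proposed Accept is best. ✓

Yes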